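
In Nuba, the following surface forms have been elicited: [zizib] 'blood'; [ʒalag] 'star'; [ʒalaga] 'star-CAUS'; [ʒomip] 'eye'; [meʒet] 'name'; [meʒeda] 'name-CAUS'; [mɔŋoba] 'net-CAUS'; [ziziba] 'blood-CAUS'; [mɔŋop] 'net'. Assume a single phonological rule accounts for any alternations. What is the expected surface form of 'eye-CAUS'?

[ʒomiba]

The root 'net' surfaces as [mɔŋop] and [mɔŋoba], with a stem-final [p] ~ [b] alternation.
Compare 'blood', with invariant [b] in [zizib] and [ziziba]: an analysis with underlying /b/ and a rule producing [p] in isolation would wrongly predict alternation here too.
Therefore /p/ is basic and [b] is derived by intervocalic voicing (voiceless stops become voiced between vowels).
The one attested form of 'eye', [ʒomip], shows underlying /ʒomip/. Applying the same rule between vowels gives [ʒomiba].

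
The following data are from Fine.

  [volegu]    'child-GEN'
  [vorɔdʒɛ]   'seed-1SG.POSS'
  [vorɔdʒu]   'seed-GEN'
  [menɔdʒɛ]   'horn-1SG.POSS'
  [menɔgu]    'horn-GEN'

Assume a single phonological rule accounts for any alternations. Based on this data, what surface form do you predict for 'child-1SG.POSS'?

The root 'horn' surfaces as [menɔdʒɛ] and [menɔgu], with a stem-final [dʒ] ~ [g] alternation.
If /dʒ/ were underlying and a rule turned it into [g] before the GEN suffix, 'seed' would also alternate; but it has [dʒ] in both [vorɔdʒɛ] and [vorɔdʒu].
The underlying segment must be /g/; /g/ becomes palato-alveolar [dʒ] before a front vowel, yielding [dʒ] there.
The one attested form of 'child', [volegu], shows underlying /voleg/. Applying the same rule before a front vowel gives [voledʒɛ].

[voledʒɛ]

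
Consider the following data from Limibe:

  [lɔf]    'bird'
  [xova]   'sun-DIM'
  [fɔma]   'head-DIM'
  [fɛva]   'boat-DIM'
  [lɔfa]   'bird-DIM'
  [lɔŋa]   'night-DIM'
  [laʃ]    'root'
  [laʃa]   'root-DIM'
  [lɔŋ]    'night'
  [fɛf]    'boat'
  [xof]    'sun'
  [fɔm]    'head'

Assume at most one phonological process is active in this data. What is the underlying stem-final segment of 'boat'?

The stem for 'boat' ends in [v] in [fɛva] but [f] in [fɛf].
But 'bird' keeps [f] in both environments ([lɔfa], [lɔf]), so there is no rule changing /f/ to [v] before the DIM suffix.
Therefore /v/ is basic and [f] is derived by word-final obstruent devoicing (voiced obstruents become voiceless word-finally).

/v/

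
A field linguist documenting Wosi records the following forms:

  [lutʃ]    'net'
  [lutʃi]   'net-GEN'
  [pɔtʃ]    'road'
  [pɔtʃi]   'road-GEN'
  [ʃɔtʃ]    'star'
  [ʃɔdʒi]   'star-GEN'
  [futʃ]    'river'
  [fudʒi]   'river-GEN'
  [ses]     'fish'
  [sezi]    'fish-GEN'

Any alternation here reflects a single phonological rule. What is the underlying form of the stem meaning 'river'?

In [futʃ] and [fudʒi] the final segment of 'river' alternates: [tʃ] ~ [dʒ].
The stem 'road' ([pɔtʃ], [pɔtʃi]) shows [tʃ] unchanged in both environments, so [tʃ] cannot be basic with [dʒ] derived before the GEN suffix.
The alternation reflects word-final obstruent devoicing: voiced obstruents become voiceless word-finally. /dʒ/ is underlying.

/fudʒ/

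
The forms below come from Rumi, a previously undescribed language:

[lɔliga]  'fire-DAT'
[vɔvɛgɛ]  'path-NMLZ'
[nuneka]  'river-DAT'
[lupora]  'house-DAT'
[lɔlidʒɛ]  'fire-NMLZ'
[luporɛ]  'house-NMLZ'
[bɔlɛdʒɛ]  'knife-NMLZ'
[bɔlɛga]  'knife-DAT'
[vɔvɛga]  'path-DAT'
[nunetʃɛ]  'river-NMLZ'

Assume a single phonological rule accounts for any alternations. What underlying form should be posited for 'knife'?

'knife' shows [dʒ] ~ [g] at the end of the stem ([bɔlɛdʒɛ] vs [bɔlɛga]).
If /g/ were underlying and a rule turned it into [dʒ] before the NMLZ suffix, 'path' would also alternate; but it has [g] in both [vɔvɛgɛ] and [vɔvɛga].
The underlying segment must be /dʒ/; palato-alveolar /tʃ/ and /dʒ/ become [k] and [g] when no front vowel follows, yielding [g] there.

/bɔlɛdʒ/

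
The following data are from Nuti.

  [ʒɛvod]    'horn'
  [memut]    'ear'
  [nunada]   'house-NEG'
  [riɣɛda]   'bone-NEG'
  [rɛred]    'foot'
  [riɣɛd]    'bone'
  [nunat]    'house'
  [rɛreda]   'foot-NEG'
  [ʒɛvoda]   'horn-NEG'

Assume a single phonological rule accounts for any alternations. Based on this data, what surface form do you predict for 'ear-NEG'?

[memuda]

The stem for 'house' ends in [d] in [nunada] but [t] in [nunat].
If /d/ were underlying and a rule turned it into [t] in isolation, 'bone' would also alternate; but it has [d] in both [riɣɛda] and [riɣɛd].
The alternation reflects intervocalic voicing: voiceless stops become voiced between vowels. /t/ is underlying.
From [memut] the stem 'ear' is /memut/; between vowels this yields [memuda].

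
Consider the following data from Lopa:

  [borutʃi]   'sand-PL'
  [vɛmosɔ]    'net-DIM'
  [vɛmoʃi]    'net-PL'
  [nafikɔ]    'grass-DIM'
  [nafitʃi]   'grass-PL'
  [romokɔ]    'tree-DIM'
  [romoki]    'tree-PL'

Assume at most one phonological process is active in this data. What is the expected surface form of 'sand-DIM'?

The stem for 'grass' ends in [k] in [nafikɔ] but [tʃ] in [nafitʃi].
The stem 'tree' ([romokɔ], [romoki]) shows [k] unchanged in both environments, so [k] cannot be basic with [tʃ] derived before the PL suffix.
The underlying segment must be /tʃ/; palato-alveolar /tʃ/ and /ʃ/ become [k] and [s] when no front vowel follows, yielding [k] there.
The one attested form of 'sand', [borutʃi], shows underlying /borutʃ/. Applying the same rule when no front vowel follows gives [borukɔ].

[borukɔ]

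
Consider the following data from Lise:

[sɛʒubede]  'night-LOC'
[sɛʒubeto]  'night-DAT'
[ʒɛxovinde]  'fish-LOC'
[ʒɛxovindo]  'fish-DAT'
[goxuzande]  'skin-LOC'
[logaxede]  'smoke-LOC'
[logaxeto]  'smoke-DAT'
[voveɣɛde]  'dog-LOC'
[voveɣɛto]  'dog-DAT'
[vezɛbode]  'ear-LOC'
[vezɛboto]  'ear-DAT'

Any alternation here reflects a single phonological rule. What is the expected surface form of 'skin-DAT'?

The DAT suffix surfaces as [-do] and [-to], depending on the final segment of the stem.
The LOC suffix, which begins with [d], is invariant after every stem; so [d] is not altered by any rule here.
The DAT suffix is therefore /-to/ underlyingly, with post-nasal voicing: voiceless stops become voiced after a nasal.
After 'skin', which ends in a nasal, the suffix surfaces as [-do], giving [goxuzando].

[goxuzando]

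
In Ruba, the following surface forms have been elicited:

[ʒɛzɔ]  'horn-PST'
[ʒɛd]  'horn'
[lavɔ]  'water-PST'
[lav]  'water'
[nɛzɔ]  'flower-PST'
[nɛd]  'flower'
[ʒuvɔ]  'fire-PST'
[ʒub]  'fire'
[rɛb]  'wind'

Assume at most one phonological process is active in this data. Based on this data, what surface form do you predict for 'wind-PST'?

The stem for 'fire' ends in [v] in [ʒuvɔ] but [b] in [ʒub].
Compare 'water', with invariant [v] in [lavɔ] and [lav]: an analysis with underlying /v/ and a rule producing [b] in isolation would wrongly predict alternation here too.
The underlying segment must be /b/; voiced stops become fricatives between vowels, yielding [v] there.
From [rɛb] the stem 'wind' is /rɛb/; between vowels this yields [rɛvɔ].

[rɛvɔ]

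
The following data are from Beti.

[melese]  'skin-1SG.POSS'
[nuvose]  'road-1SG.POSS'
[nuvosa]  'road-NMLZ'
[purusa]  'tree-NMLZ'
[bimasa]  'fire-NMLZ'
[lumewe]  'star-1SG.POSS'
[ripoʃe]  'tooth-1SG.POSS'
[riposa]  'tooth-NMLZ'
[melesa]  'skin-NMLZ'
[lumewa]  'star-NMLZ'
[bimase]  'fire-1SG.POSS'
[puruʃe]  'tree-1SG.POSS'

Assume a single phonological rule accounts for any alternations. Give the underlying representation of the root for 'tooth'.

In [riposa] and [ripoʃe] the final segment of 'tooth' alternates: [s] ~ [ʃ].
But 'road' keeps [s] in both environments ([nuvosa], [nuvose]), so there is no rule changing /s/ to [ʃ] before the 1SG.POSS suffix.
The alternation reflects depalatalization: palato-alveolar /ʃ/ becomes [s] when no front vowel follows. /ʃ/ is underlying.
Hence 'tooth' is /ripoʃ/ underlyingly.

/ripoʃ/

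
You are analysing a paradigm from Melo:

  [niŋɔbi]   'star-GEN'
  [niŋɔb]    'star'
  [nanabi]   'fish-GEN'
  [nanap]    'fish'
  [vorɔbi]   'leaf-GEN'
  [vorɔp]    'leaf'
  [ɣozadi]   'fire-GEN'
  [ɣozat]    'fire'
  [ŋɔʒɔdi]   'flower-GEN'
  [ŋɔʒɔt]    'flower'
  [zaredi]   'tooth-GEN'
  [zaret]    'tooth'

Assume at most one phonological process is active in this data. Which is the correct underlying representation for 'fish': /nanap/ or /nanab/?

/nanap/

In [nanabi] and [nanap] the final segment of 'fish' alternates: [b] ~ [p].
But 'star' keeps [b] in both environments ([niŋɔbi], [niŋɔb]), so there is no rule changing /b/ to [p] in isolation.
Therefore /p/ is basic and [b] is derived by intervocalic voicing (voiceless stops become voiced between vowels).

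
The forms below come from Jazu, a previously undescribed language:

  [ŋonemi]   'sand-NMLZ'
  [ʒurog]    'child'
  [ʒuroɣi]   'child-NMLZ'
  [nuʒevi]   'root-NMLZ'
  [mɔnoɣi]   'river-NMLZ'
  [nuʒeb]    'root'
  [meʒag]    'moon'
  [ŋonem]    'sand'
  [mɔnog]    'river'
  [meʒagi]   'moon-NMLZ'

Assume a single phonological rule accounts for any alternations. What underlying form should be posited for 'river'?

The root 'river' surfaces as [mɔnoɣi] and [mɔnog], with a stem-final [ɣ] ~ [g] alternation.
If /g/ were underlying and a rule turned it into [ɣ] before the NMLZ suffix, 'moon' would also alternate; but it has [g] in both [meʒagi] and [meʒag].
The underlying segment must be /ɣ/; voiced fricatives become stops word-finally, yielding [g] there.
So 'river' = /mɔnoɣ/.

/mɔnoɣ/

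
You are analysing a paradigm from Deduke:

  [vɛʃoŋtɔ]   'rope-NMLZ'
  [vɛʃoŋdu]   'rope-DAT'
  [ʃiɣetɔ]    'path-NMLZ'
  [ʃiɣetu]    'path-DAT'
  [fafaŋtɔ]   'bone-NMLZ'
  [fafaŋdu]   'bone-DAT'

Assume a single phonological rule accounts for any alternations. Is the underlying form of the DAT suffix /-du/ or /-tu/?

/-du/

The DAT suffix surfaces as [-du] and [-tu], depending on the final segment of the stem.
By contrast the NMLZ suffix keeps its initial [t] throughout — that segment must be underlying.
So the underlying form is /-du/, and voiced stops become voiceless after a vowel.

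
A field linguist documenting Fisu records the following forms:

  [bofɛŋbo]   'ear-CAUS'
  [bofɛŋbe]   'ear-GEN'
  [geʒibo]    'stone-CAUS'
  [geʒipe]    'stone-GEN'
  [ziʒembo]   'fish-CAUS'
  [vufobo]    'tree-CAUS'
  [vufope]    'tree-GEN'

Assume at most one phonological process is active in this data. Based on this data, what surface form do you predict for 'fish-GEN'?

[ziʒembe]

The GEN suffix surfaces as [-be] and [-pe], depending on the final segment of the stem.
By contrast the CAUS suffix keeps its initial [b] throughout — that segment must be underlying.
So the underlying form is /-pe/, and voiceless stops become voiced after a nasal.
After 'fish', which ends in a nasal, the suffix surfaces as [-be], giving [ziʒembe].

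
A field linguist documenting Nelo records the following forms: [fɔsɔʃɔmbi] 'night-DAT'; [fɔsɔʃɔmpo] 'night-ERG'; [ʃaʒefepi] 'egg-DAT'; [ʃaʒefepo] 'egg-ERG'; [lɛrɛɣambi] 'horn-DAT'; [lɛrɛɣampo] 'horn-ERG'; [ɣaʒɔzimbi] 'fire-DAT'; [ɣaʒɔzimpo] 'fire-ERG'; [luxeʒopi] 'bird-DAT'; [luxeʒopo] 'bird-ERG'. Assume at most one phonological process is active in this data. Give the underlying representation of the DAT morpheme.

/-bi/

The DAT suffix surfaces as [-bi] and [-pi], depending on the final segment of the stem.
The ERG suffix, which begins with [p], is invariant after every stem; so [p] is not altered by any rule here.
So the underlying form is /-bi/, and voiced stops become voiceless after a vowel.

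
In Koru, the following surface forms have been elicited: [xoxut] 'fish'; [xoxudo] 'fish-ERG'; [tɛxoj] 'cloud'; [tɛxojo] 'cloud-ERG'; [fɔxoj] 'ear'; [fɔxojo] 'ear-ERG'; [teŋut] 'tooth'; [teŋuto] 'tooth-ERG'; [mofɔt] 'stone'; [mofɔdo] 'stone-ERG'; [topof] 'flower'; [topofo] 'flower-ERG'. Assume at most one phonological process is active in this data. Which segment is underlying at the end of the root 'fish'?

In [xoxut] and [xoxudo] the final segment of 'fish' alternates: [t] ~ [d].
But 'tooth' keeps [t] in both environments ([teŋut], [teŋuto]), so there is no rule changing /t/ to [d] before the ERG suffix.
The alternation reflects word-final obstruent devoicing: voiced obstruents become voiceless word-finally. /d/ is underlying.

/d/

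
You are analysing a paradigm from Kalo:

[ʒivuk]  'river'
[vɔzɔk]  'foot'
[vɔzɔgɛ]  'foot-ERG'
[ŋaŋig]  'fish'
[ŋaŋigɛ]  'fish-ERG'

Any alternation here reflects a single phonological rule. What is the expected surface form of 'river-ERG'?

In [vɔzɔgɛ] and [vɔzɔk] the final segment of 'foot' alternates: [g] ~ [k].
Compare 'fish', with invariant [g] in [ŋaŋigɛ] and [ŋaŋig]: an analysis with underlying /g/ and a rule producing [k] in isolation would wrongly predict alternation here too.
The alternation reflects intervocalic voicing: voiceless stops become voiced between vowels. /k/ is underlying.
From [ʒivuk] the stem 'river' is /ʒivuk/; between vowels this yields [ʒivugɛ].

[ʒivugɛ]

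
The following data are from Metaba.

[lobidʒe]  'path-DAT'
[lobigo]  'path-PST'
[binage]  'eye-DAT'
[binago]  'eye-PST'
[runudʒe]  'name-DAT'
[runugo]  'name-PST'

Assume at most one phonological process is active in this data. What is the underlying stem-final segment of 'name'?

/dʒ/

The root 'name' surfaces as [runudʒe] and [runugo], with a stem-final [dʒ] ~ [g] alternation.
If /g/ were underlying and a rule turned it into [dʒ] before the DAT suffix, 'eye' would also alternate; but it has [g] in both [binage] and [binago].
Therefore /dʒ/ is basic and [g] is derived by depalatalization (palato-alveolar /dʒ/ becomes [g] when no front vowel follows).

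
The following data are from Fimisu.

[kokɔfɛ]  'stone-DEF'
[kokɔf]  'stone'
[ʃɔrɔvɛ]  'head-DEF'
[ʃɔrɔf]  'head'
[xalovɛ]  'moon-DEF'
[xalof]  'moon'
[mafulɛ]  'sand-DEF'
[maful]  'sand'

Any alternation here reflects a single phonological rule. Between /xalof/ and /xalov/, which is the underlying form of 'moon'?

/xalov/

'moon' shows [v] ~ [f] at the end of the stem ([xalovɛ] vs [xalof]).
Compare 'stone', with invariant [f] in [kokɔfɛ] and [kokɔf]: an analysis with underlying /f/ and a rule producing [v] before the DEF suffix would wrongly predict alternation here too.
The underlying segment must be /v/; voiced obstruents become voiceless word-finally, yielding [f] there.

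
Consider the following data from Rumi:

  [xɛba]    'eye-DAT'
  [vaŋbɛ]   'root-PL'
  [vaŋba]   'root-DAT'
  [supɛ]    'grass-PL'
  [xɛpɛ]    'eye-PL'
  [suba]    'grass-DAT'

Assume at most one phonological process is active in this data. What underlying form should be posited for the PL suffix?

/-pɛ/

The PL suffix surfaces as [-bɛ] and [-pɛ], depending on the final segment of the stem.
By contrast the DAT suffix keeps its initial [b] throughout — that segment must be underlying.
The PL suffix is therefore /-pɛ/ underlyingly, with post-nasal voicing: voiceless stops become voiced after a nasal.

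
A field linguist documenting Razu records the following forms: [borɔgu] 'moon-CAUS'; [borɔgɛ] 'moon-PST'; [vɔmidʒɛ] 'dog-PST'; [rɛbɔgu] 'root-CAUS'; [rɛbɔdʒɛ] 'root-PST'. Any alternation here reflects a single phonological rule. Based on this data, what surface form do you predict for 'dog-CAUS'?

'root' shows [g] ~ [dʒ] at the end of the stem ([rɛbɔgu] vs [rɛbɔdʒɛ]).
If /g/ were underlying and a rule turned it into [dʒ] before the PST suffix, 'moon' would also alternate; but it has [g] in both [borɔgu] and [borɔgɛ].
The alternation reflects depalatalization: palato-alveolar /dʒ/ becomes [g] when no front vowel follows. /dʒ/ is underlying.
The one attested form of 'dog', [vɔmidʒɛ], shows underlying /vɔmidʒ/. Applying the same rule when no front vowel follows gives [vɔmigu].

[vɔmigu]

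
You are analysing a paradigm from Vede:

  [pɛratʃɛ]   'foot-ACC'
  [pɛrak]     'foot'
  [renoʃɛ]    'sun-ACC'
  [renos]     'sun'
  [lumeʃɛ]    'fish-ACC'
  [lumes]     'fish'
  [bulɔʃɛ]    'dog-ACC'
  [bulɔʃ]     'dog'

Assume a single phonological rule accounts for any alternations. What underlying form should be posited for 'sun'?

/renos/

'sun' shows [ʃ] ~ [s] at the end of the stem ([renoʃɛ] vs [renos]).
Compare 'dog', with invariant [ʃ] in [bulɔʃɛ] and [bulɔʃ]: an analysis with underlying /ʃ/ and a rule producing [s] in isolation would wrongly predict alternation here too.
The underlying segment must be /s/; /k/ and /s/ become palato-alveolar [tʃ] and [ʃ] before a front vowel, yielding [ʃ] there.
The underlying form of 'sun' is therefore /renos/.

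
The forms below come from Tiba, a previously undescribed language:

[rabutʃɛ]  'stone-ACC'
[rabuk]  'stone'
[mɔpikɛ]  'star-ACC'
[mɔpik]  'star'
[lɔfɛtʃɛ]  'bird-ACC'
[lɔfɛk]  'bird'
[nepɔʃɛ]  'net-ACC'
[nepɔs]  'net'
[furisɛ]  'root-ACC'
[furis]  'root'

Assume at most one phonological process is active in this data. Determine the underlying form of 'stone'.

In [rabutʃɛ] and [rabuk] the final segment of 'stone' alternates: [tʃ] ~ [k].
The stem 'star' ([mɔpikɛ], [mɔpik]) shows [k] unchanged in both environments, so [k] cannot be basic with [tʃ] derived before the ACC suffix.
The alternation reflects depalatalization: palato-alveolar /tʃ/ and /ʃ/ become [k] and [s] when no front vowel follows. /tʃ/ is underlying.
The underlying form of 'stone' is therefore /rabutʃ/.

/rabutʃ/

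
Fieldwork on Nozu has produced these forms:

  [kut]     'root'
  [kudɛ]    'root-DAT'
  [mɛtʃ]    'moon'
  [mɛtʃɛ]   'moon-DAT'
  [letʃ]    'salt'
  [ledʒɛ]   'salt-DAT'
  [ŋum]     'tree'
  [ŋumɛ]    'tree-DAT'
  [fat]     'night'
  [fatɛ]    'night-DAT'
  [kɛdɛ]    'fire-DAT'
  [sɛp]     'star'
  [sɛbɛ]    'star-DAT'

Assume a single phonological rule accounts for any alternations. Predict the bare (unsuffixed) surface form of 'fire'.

[kɛt]

The root 'root' surfaces as [kut] and [kudɛ], with a stem-final [t] ~ [d] alternation.
If /t/ were underlying and a rule turned it into [d] before the DAT suffix, 'night' would also alternate; but it has [t] in both [fat] and [fatɛ].
So /d/ is underlying, and a rule of word-final obstruent devoicing — voiced obstruents become voiceless word-finally — gives [t].
The one attested form of 'fire', [kɛdɛ], shows underlying /kɛd/. Applying the same rule word-finally gives [kɛt].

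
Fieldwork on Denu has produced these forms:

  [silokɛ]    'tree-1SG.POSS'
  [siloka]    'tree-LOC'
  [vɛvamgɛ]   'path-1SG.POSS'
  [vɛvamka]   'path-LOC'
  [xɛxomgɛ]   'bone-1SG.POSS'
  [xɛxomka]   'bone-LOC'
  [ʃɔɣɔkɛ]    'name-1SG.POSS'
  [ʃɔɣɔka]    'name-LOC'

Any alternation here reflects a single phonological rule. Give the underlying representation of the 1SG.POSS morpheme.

The 1SG.POSS suffix surfaces as [-gɛ] and [-kɛ], depending on the final segment of the stem.
By contrast the LOC suffix keeps its initial [k] throughout — that segment must be underlying.
The 1SG.POSS suffix is therefore /-gɛ/ underlyingly, with post-vocalic devoicing: voiced stops become voiceless after a vowel.

/-gɛ/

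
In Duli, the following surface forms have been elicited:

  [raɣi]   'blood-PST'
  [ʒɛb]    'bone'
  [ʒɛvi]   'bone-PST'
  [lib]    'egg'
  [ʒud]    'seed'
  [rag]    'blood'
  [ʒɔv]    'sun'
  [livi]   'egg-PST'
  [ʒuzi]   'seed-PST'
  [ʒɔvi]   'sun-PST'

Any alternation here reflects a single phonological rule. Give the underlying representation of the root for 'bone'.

The root 'bone' surfaces as [ʒɛvi] and [ʒɛb], with a stem-final [v] ~ [b] alternation.
Compare 'sun', with invariant [v] in [ʒɔvi] and [ʒɔv]: an analysis with underlying /v/ and a rule producing [b] in isolation would wrongly predict alternation here too.
So /b/ is underlying, and a rule of intervocalic spirantization — voiced stops become fricatives between vowels — gives [v].
The underlying form of 'bone' is therefore /ʒɛb/.

/ʒɛb/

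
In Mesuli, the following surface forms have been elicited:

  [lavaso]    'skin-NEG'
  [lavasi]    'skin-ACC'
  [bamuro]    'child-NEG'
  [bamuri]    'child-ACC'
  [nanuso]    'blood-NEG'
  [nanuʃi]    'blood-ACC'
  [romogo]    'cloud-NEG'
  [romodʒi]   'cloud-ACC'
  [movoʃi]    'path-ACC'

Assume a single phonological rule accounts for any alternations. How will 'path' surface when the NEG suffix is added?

The stem for 'blood' ends in [s] in [nanuso] but [ʃ] in [nanuʃi].
If /s/ were underlying and a rule turned it into [ʃ] before the ACC suffix, 'skin' would also alternate; but it has [s] in both [lavaso] and [lavasi].
Therefore /ʃ/ is basic and [s] is derived by depalatalization (palato-alveolar /dʒ/ and /ʃ/ become [g] and [s] when no front vowel follows).
From [movoʃi] the stem 'path' is /movoʃ/; when no front vowel follows this yields [movoso].

[movoso]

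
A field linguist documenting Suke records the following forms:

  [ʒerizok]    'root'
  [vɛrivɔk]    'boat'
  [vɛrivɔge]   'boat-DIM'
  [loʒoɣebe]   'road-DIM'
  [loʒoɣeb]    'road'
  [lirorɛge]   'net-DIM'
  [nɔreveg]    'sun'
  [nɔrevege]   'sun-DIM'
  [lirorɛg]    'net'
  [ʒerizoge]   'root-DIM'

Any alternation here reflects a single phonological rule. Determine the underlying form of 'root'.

/ʒerizok/

The root 'root' surfaces as [ʒerizok] and [ʒerizoge], with a stem-final [k] ~ [g] alternation.
Compare 'sun', with invariant [g] in [nɔreveg] and [nɔrevege]: an analysis with underlying /g/ and a rule producing [k] in isolation would wrongly predict alternation here too.
The underlying segment must be /k/; voiceless stops become voiced between vowels, yielding [g] there.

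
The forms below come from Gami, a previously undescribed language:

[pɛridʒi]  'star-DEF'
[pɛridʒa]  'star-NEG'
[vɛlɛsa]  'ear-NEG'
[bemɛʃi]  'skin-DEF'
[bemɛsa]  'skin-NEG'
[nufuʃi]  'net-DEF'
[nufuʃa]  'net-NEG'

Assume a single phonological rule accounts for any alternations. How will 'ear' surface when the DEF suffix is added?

[vɛlɛʃi]

The stem for 'skin' ends in [ʃ] in [bemɛʃi] but [s] in [bemɛsa].
Compare 'net', with invariant [ʃ] in [nufuʃi] and [nufuʃa]: an analysis with underlying /ʃ/ and a rule producing [s] before the NEG suffix would wrongly predict alternation here too.
The underlying segment must be /s/; /s/ becomes palato-alveolar [ʃ] before a front vowel, yielding [ʃ] there.
The one attested form of 'ear', [vɛlɛsa], shows underlying /vɛlɛs/. Applying the same rule before a front vowel gives [vɛlɛʃi].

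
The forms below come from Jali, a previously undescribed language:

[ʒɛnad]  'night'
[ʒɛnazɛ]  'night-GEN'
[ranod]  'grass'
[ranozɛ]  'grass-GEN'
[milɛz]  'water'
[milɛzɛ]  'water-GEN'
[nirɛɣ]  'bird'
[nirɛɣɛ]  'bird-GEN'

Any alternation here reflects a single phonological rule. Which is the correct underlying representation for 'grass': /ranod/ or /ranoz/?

/ranod/

'grass' shows [d] ~ [z] at the end of the stem ([ranod] vs [ranozɛ]).
If /z/ were underlying and a rule turned it into [d] in isolation, 'water' would also alternate; but it has [z] in both [milɛz] and [milɛzɛ].
The underlying segment must be /d/; voiced stops become fricatives between vowels, yielding [z] there.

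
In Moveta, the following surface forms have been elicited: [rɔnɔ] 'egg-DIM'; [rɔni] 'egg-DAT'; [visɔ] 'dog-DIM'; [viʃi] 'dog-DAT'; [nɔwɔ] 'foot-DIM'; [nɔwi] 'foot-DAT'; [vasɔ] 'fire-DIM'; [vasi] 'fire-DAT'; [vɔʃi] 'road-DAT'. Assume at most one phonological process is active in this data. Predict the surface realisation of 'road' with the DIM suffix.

The root 'dog' surfaces as [visɔ] and [viʃi], with a stem-final [s] ~ [ʃ] alternation.
If /s/ were underlying and a rule turned it into [ʃ] before the DAT suffix, 'fire' would also alternate; but it has [s] in both [vasɔ] and [vasi].
The alternation reflects depalatalization: palato-alveolar /ʃ/ becomes [s] when no front vowel follows. /ʃ/ is underlying.
The one attested form of 'road', [vɔʃi], shows underlying /vɔʃ/. Applying the same rule when no front vowel follows gives [vɔsɔ].

[vɔsɔ]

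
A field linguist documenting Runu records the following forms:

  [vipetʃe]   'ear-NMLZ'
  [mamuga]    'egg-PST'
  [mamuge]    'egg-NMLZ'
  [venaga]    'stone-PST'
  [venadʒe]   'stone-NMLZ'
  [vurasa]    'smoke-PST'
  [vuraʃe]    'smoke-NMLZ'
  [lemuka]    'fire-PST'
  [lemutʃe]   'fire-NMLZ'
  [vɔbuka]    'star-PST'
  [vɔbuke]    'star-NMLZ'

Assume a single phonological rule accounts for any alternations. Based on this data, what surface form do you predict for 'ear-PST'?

The stem for 'fire' ends in [k] in [lemuka] but [tʃ] in [lemutʃe].
But 'star' keeps [k] in both environments ([vɔbuka], [vɔbuke]), so there is no rule changing /k/ to [tʃ] before the NMLZ suffix.
Therefore /tʃ/ is basic and [k] is derived by depalatalization (palato-alveolar /tʃ/, /dʒ/ and /ʃ/ become [k], [g] and [s] when no front vowel follows).
The one attested form of 'ear', [vipetʃe], shows underlying /vipetʃ/. Applying the same rule when no front vowel follows gives [vipeka].

[vipeka]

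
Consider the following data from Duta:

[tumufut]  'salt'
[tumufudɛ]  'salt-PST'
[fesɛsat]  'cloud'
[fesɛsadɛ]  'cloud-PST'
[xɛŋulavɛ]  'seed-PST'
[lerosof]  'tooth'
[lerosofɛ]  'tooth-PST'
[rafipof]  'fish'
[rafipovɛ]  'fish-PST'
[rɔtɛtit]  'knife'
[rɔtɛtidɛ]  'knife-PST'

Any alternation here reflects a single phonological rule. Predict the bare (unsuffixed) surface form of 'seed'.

[xɛŋulaf]

In [rafipof] and [rafipovɛ] the final segment of 'fish' alternates: [f] ~ [v].
Compare 'tooth', with invariant [f] in [lerosof] and [lerosofɛ]: an analysis with underlying /f/ and a rule producing [v] before the PST suffix would wrongly predict alternation here too.
The underlying segment must be /v/; voiced obstruents become voiceless word-finally, yielding [f] there.
From [xɛŋulavɛ] the stem 'seed' is /xɛŋulav/; word-finally this yields [xɛŋulaf].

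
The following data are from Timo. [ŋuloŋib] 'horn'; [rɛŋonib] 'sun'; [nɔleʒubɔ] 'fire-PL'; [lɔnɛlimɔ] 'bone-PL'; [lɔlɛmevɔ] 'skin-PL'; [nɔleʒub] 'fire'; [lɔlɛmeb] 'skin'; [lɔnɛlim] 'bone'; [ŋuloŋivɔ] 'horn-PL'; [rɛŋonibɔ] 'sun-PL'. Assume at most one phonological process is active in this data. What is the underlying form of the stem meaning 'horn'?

The root 'horn' surfaces as [ŋuloŋib] and [ŋuloŋivɔ], with a stem-final [b] ~ [v] alternation.
If /b/ were underlying and a rule turned it into [v] before the PL suffix, 'sun' would also alternate; but it has [b] in both [rɛŋonib] and [rɛŋonibɔ].
The underlying segment must be /v/; voiced fricatives become stops word-finally, yielding [b] there.

/ŋuloŋiv/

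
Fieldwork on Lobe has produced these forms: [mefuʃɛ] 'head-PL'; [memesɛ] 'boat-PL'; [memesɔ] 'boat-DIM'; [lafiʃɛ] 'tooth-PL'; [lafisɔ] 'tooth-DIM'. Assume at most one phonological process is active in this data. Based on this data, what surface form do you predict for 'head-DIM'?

[mefusɔ]

The stem for 'tooth' ends in [ʃ] in [lafiʃɛ] but [s] in [lafisɔ].
But 'boat' keeps [s] in both environments ([memesɛ], [memesɔ]), so there is no rule changing /s/ to [ʃ] before the PL suffix.
So /ʃ/ is underlying, and a rule of depalatalization — palato-alveolar /ʃ/ becomes [s] when no front vowel follows — gives [s].
From [mefuʃɛ] the stem 'head' is /mefuʃ/; when no front vowel follows this yields [mefusɔ].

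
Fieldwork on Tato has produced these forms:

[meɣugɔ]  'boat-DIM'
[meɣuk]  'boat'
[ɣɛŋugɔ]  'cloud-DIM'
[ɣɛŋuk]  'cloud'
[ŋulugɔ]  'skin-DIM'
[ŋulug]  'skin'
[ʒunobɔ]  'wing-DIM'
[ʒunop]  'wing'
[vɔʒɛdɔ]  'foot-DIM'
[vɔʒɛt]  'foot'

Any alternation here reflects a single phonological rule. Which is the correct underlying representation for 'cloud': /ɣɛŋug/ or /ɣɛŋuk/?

In [ɣɛŋugɔ] and [ɣɛŋuk] the final segment of 'cloud' alternates: [g] ~ [k].
The stem 'skin' ([ŋulugɔ], [ŋulug]) shows [g] unchanged in both environments, so [g] cannot be basic with [k] derived in isolation.
The underlying segment must be /k/; voiceless stops become voiced between vowels, yielding [g] there.

/ɣɛŋuk/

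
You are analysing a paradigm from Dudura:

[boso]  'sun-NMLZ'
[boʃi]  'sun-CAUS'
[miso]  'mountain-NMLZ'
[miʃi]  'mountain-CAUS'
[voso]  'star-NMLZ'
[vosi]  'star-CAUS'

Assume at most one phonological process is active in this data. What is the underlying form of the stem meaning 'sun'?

/boʃ/

The stem for 'sun' ends in [s] in [boso] but [ʃ] in [boʃi].
But 'star' keeps [s] in both environments ([voso], [vosi]), so there is no rule changing /s/ to [ʃ] before the CAUS suffix.
The alternation reflects depalatalization: palato-alveolar /ʃ/ becomes [s] when no front vowel follows. /ʃ/ is underlying.
The underlying form of 'sun' is therefore /boʃ/.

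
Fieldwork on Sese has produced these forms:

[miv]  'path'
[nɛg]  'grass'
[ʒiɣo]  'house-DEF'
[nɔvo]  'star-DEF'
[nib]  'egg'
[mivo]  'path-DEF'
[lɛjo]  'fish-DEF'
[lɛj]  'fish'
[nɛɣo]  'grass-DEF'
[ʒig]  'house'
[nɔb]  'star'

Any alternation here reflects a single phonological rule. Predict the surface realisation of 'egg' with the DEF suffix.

[nivo]

'star' shows [v] ~ [b] at the end of the stem ([nɔvo] vs [nɔb]).
Compare 'path', with invariant [v] in [mivo] and [miv]: an analysis with underlying /v/ and a rule producing [b] in isolation would wrongly predict alternation here too.
The alternation reflects intervocalic spirantization: voiced stops become fricatives between vowels. /b/ is underlying.
The one attested form of 'egg', [nib], shows underlying /nib/. Applying the same rule between vowels gives [nivo].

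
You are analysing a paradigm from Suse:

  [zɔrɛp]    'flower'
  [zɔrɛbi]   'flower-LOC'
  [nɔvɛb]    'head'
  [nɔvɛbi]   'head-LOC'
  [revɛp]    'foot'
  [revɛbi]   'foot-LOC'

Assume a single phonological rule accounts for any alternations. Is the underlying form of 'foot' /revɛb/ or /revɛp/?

/revɛp/

The stem for 'foot' ends in [p] in [revɛp] but [b] in [revɛbi].
Compare 'head', with invariant [b] in [nɔvɛb] and [nɔvɛbi]: an analysis with underlying /b/ and a rule producing [p] in isolation would wrongly predict alternation here too.
The underlying segment must be /p/; voiceless stops become voiced between vowels, yielding [b] there.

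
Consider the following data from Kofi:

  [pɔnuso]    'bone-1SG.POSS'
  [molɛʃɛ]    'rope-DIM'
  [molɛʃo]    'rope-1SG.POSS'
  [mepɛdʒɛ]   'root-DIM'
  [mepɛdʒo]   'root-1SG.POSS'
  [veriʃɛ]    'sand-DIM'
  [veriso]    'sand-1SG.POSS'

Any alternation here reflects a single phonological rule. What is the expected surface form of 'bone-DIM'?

[pɔnuʃɛ]

'sand' shows [ʃ] ~ [s] at the end of the stem ([veriʃɛ] vs [veriso]).
The stem 'rope' ([molɛʃɛ], [molɛʃo]) shows [ʃ] unchanged in both environments, so [ʃ] cannot be basic with [s] derived before the 1SG.POSS suffix.
The alternation reflects palatalization before a front vowel: /s/ becomes palato-alveolar [ʃ] before a front vowel. /s/ is underlying.
From [pɔnuso] the stem 'bone' is /pɔnus/; before a front vowel this yields [pɔnuʃɛ].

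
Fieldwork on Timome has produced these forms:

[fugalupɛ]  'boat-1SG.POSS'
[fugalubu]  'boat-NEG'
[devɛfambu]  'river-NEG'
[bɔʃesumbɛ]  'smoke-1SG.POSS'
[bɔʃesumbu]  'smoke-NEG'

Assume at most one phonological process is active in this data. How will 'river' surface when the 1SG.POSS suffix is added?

The 1SG.POSS suffix surfaces as [-bɛ] and [-pɛ], depending on the final segment of the stem.
The NEG suffix, which begins with [b], is invariant after every stem; so [b] is not altered by any rule here.
So the underlying form is /-pɛ/, and voiceless stops become voiced after a nasal.
After 'river', which ends in a nasal, the suffix surfaces as [-bɛ], giving [devɛfambɛ].

[devɛfambɛ]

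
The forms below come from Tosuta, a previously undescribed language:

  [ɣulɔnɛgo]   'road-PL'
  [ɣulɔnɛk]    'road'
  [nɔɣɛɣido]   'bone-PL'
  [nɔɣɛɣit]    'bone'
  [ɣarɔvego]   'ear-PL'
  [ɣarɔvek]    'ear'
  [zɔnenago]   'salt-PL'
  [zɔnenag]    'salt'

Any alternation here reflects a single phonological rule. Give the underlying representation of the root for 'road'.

The stem for 'road' ends in [g] in [ɣulɔnɛgo] but [k] in [ɣulɔnɛk].
Compare 'salt', with invariant [g] in [zɔnenago] and [zɔnenag]: an analysis with underlying /g/ and a rule producing [k] in isolation would wrongly predict alternation here too.
Therefore /k/ is basic and [g] is derived by intervocalic voicing (voiceless stops become voiced between vowels).
Hence 'road' is /ɣulɔnɛk/ underlyingly.

/ɣulɔnɛk/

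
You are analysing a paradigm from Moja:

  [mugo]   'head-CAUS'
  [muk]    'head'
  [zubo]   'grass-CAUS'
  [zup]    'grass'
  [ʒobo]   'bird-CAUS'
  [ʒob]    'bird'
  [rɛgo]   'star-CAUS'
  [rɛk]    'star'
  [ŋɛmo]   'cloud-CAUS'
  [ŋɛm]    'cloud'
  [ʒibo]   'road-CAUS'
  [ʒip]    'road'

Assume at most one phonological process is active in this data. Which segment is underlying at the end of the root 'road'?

/p/

In [ʒibo] and [ʒip] the final segment of 'road' alternates: [b] ~ [p].
But 'bird' keeps [b] in both environments ([ʒobo], [ʒob]), so there is no rule changing /b/ to [p] in isolation.
The underlying segment must be /p/; voiceless stops become voiced between vowels, yielding [b] there.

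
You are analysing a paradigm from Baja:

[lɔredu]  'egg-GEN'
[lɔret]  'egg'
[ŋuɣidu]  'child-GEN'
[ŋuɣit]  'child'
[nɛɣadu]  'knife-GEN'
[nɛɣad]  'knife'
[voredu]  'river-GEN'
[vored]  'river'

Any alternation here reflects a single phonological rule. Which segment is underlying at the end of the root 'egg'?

The stem for 'egg' ends in [d] in [lɔredu] but [t] in [lɔret].
Compare 'knife', with invariant [d] in [nɛɣadu] and [nɛɣad]: an analysis with underlying /d/ and a rule producing [t] in isolation would wrongly predict alternation here too.
The underlying segment must be /t/; voiceless stops become voiced between vowels, yielding [d] there.

/t/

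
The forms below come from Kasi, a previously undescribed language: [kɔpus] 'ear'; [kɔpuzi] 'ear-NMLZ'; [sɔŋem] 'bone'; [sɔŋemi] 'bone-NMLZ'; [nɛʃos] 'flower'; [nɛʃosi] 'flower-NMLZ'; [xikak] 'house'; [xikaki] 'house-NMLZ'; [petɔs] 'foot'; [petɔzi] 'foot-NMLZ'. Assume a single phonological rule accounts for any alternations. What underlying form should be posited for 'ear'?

The stem for 'ear' ends in [s] in [kɔpus] but [z] in [kɔpuzi].
If /s/ were underlying and a rule turned it into [z] before the NMLZ suffix, 'flower' would also alternate; but it has [s] in both [nɛʃos] and [nɛʃosi].
The alternation reflects word-final obstruent devoicing: voiced obstruents become voiceless word-finally. /z/ is underlying.
The underlying form of 'ear' is therefore /kɔpuz/.

/kɔpuz/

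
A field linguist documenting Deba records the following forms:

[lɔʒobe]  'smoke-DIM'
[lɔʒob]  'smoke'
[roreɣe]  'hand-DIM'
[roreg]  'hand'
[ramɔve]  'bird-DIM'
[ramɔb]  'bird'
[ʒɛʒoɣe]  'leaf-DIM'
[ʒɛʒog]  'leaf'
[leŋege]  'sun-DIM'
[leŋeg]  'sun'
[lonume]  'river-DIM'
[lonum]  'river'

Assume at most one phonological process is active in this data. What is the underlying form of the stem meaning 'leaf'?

/ʒɛʒoɣ/

In [ʒɛʒoɣe] and [ʒɛʒog] the final segment of 'leaf' alternates: [ɣ] ~ [g].
If /g/ were underlying and a rule turned it into [ɣ] before the DIM suffix, 'sun' would also alternate; but it has [g] in both [leŋege] and [leŋeg].
So /ɣ/ is underlying, and a rule of word-final hardening — voiced fricatives become stops word-finally — gives [g].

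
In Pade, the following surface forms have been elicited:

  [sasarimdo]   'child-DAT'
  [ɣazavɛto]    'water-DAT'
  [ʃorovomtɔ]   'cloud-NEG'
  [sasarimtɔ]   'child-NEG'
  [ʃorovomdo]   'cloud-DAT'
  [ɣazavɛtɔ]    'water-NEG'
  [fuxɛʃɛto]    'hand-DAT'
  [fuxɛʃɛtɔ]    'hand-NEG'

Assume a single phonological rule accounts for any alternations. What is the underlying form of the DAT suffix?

/-do/

The DAT suffix surfaces as [-do] and [-to], depending on the final segment of the stem.
By contrast the NEG suffix keeps its initial [t] throughout — that segment must be underlying.
The DAT suffix is therefore /-do/ underlyingly, with post-vocalic devoicing: voiced stops become voiceless after a vowel.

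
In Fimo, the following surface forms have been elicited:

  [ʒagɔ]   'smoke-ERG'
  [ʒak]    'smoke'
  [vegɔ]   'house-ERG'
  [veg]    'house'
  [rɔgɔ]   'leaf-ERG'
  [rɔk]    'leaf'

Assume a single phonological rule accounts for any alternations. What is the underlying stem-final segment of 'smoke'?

The stem for 'smoke' ends in [g] in [ʒagɔ] but [k] in [ʒak].
The stem 'house' ([vegɔ], [veg]) shows [g] unchanged in both environments, so [g] cannot be basic with [k] derived in isolation.
Therefore /k/ is basic and [g] is derived by intervocalic voicing (voiceless stops become voiced between vowels).

/k/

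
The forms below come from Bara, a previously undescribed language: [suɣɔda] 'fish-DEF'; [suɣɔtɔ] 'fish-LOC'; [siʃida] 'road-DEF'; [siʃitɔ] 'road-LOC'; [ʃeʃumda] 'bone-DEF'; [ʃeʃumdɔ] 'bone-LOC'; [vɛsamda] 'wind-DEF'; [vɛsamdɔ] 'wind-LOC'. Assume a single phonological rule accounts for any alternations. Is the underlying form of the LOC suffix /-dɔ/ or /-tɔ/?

The LOC suffix surfaces as [-dɔ] and [-tɔ], depending on the final segment of the stem.
The DEF suffix, which begins with [d], is invariant after every stem; so [d] is not altered by any rule here.
So the underlying form is /-tɔ/, and voiceless stops become voiced after a nasal.

/-tɔ/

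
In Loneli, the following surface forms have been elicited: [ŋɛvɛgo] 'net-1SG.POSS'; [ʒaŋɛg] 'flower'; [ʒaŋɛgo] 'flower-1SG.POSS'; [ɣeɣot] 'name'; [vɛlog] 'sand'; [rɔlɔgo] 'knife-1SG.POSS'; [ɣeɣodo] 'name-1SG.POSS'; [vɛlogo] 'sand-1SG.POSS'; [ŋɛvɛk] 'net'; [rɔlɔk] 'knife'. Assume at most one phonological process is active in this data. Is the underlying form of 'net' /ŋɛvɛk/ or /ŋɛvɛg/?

In [ŋɛvɛk] and [ŋɛvɛgo] the final segment of 'net' alternates: [k] ~ [g].
But 'sand' keeps [g] in both environments ([vɛlog], [vɛlogo]), so there is no rule changing /g/ to [k] in isolation.
The alternation reflects intervocalic voicing: voiceless stops become voiced between vowels. /k/ is underlying.

/ŋɛvɛk/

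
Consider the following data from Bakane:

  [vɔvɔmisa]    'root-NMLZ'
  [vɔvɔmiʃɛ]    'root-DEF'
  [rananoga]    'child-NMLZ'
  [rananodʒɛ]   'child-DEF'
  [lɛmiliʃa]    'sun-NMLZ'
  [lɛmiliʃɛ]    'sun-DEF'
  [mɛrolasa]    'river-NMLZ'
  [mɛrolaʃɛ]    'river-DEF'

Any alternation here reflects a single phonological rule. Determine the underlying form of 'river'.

/mɛrolas/

The root 'river' surfaces as [mɛrolasa] and [mɛrolaʃɛ], with a stem-final [s] ~ [ʃ] alternation.
But 'sun' keeps [ʃ] in both environments ([lɛmiliʃa], [lɛmiliʃɛ]), so there is no rule changing /ʃ/ to [s] before the NMLZ suffix.
So /s/ is underlying, and a rule of palatalization before a front vowel — /g/ and /s/ become palato-alveolar [dʒ] and [ʃ] before a front vowel — gives [ʃ].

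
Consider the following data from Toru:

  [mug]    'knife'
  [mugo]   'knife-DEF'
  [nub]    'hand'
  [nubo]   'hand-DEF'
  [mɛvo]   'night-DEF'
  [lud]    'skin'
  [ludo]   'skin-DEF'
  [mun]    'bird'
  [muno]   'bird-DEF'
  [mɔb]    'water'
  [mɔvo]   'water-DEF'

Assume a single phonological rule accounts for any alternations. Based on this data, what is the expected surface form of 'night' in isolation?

'water' shows [b] ~ [v] at the end of the stem ([mɔb] vs [mɔvo]).
The stem 'hand' ([nub], [nubo]) shows [b] unchanged in both environments, so [b] cannot be basic with [v] derived before the DEF suffix.
The underlying segment must be /v/; voiced fricatives become stops word-finally, yielding [b] there.
The one attested form of 'night', [mɛvo], shows underlying /mɛv/. Applying the same rule word-finally gives [mɛb].

[mɛb]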